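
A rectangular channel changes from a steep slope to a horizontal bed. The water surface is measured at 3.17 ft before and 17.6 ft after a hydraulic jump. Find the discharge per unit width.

For a rectangular channel the momentum equation gives q² = ½·g·y₁·y₂·(y₁ + y₂) = ½×32.2×3.17×17.6×20.8 = 18657.
q = √18657 = 137 ft²/s.

q = 137 ft²/s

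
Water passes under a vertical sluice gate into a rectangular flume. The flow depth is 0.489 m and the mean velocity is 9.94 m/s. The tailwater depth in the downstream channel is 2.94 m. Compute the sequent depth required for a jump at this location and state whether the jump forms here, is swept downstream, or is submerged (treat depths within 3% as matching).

y₂ = 2.90 m; the jump forms here

Fr₁ = V₁/√(g·y₁) = 9.94/√(9.81×0.489) = 4.54.
By Bélanger, y₂/y₁ = ½[√(1 + 8Fr₁²) − 1] = ½[√165.8 − 1] = 5.94.
y₂ = 5.94 × 0.489 = 2.90 m.
Tailwater y_tw = 2.94 m: y_tw ≈ y₂, so the jump forms here.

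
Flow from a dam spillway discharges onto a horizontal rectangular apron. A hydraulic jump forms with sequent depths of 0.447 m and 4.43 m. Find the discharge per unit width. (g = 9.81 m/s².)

For a rectangular channel the momentum equation gives q² = ½·g·y₁·y₂·(y₁ + y₂) = ½×9.81×0.447×4.43×4.88 = 47.4.
q = √47.4 = 6.88 m²/s.

q = 6.88 m²/s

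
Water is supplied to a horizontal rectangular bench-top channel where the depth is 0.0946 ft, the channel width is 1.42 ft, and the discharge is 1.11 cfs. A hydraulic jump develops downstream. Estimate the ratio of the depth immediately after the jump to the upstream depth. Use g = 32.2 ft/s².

q = Q/b = 1.11/1.42 = 0.782 ft²/s; V₁ = q/y₁ = 8.26 ft/s. Fr₁ = V₁/√(g·y₁) = 4.73.
Conjugate-depth relation: y₂/y₁ = ½[√(1 + 8Fr₁²) − 1] = ½[√180.3 − 1] = 6.21.

y₂/y₁ = 6.21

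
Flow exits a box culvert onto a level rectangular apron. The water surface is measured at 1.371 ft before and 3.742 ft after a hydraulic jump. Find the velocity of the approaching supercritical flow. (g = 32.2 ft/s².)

V₁ = 14.99 ft/s

For a rectangular channel the momentum equation gives q² = ½·g·y₁·y₂·(y₁ + y₂) = ½×32.2×1.371×3.742×5.113 = 422.3.
q = √422.3 = 20.55 ft²/s.
V₁ = q/y₁ = 20.55/1.371 = 14.99 ft/s.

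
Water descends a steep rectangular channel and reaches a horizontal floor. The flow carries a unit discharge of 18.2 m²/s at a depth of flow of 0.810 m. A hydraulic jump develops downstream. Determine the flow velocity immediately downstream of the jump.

V₂ = 2.08 m/s

V₁ = q/y₁ = 18.2/0.810 = 22.5 m/s. Fr₁ = V₁/√(g·y₁) = 22.5/√(9.81×0.810) = 7.97.
Bélanger equation: y₂/y₁ = ½[√(1 + 8Fr₁²) − 1] = ½[√509.3 − 1] = 10.8.
y₂ = 10.8 × 0.810 = 8.73 m.
V₂ = q/y₂ = 18.2/8.73 = 2.08 m/s.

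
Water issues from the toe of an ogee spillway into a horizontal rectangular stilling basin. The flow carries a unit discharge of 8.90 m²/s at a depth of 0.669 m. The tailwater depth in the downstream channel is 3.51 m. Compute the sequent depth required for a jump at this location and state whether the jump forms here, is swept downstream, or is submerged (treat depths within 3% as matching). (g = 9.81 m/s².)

V₁ = q/y₁ = 8.90/0.669 = 13.3 m/s. Fr₁ = V₁/√(g·y₁) = 13.3/√(9.81×0.669) = 5.19.
By Bélanger, y₂/y₁ = ½[√(1 + 8Fr₁²) − 1] = ½[√216.7 − 1] = 6.86.
y₂ = 6.86 × 0.669 = 4.59 m.
Tailwater y_tw = 3.51 m: y_tw < y₂, so the jump is swept downstream.

y₂ = 4.59 m; the jump is swept downstream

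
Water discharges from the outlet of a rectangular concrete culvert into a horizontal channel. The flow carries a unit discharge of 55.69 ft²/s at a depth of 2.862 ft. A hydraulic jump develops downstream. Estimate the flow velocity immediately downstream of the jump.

V₂ = 8.075 ft/s

V₁ = q/y₁ = 55.69/2.862 = 19.46 ft/s. Fr₁ = V₁/√(g·y₁) = 19.46/√(32.2×2.862) = 2.027.
Conjugate-depth relation: y₂/y₁ = ½[√(1 + 8Fr₁²) − 1] = ½[√33.868 − 1] = 2.410.
y₂ = 2.410 × 2.862 = 6.897 ft.
V₂ = q/y₂ = 55.69/6.897 = 8.075 ft/s.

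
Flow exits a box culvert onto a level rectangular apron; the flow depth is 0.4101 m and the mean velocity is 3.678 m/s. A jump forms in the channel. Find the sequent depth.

y₂ = 0.8780 m

Fr₁ = V₁/√(g·y₁) = 3.678/√(9.81×0.4101) = 1.834.
By Bélanger, y₂/y₁ = ½[√(1 + 8Fr₁²) − 1] = ½[√27.900 − 1] = 2.141.
y₂ = 2.141 × 0.4101 = 0.8780 m.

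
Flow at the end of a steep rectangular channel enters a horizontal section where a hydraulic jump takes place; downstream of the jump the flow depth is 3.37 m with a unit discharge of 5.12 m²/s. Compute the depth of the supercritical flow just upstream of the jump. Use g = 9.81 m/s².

V₂ = q/y₂ = 5.12/3.37 = 1.52 m/s; Fr₂ = V₂/√(g·y₂) = 0.264.
Applying the sequent-depth relation in reverse, y₁/y₂ = ½[√(1 + 8Fr₂²) − 1] = ½[√1.559 − 1] = 0.124.
y₁ = 0.124 × 3.37 = 0.419 m.

y₁ = 0.419 m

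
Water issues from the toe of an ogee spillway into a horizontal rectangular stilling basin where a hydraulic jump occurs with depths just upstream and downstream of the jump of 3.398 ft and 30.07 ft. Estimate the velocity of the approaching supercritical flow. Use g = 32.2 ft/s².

V₁ = 69.05 ft/s

For a rectangular channel the momentum equation gives q² = ½·g·y₁·y₂·(y₁ + y₂) = ½×32.2×3.398×30.07×33.47 = 55057.
q = √55057 = 234.6 ft²/s.
V₁ = q/y₁ = 234.6/3.398 = 69.05 ft/s.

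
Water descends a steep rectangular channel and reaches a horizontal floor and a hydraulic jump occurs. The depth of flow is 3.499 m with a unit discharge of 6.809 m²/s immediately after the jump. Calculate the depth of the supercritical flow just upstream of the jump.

y₁ = 0.6509 m

V₂ = q/y₂ = 6.809/3.499 = 1.946 m/s; Fr₂ = V₂/√(g·y₂) = 0.3321.
The Bélanger relation is symmetric: y₁/y₂ = ½[√(1 + 8Fr₂²) − 1] = ½[√1.8826 − 1] = 0.1860.
y₁ = 0.1860 × 3.499 = 0.6509 m.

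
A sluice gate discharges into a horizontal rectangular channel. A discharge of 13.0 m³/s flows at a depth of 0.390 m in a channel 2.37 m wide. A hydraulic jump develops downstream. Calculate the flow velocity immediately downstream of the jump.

V₂ = 1.45 m/s

q = Q/b = 13.0/2.37 = 5.49 m²/s; V₁ = q/y₁ = 14.1 m/s. Fr₁ = V₁/√(g·y₁) = 7.19.
Conjugate-depth relation: y₂/y₁ = ½[√(1 + 8Fr₁²) − 1] = ½[√414.6 − 1] = 9.68.
y₂ = 9.68 × 0.390 = 3.78 m.
V₂ = q/y₂ = 5.49/3.78 = 1.45 m/s.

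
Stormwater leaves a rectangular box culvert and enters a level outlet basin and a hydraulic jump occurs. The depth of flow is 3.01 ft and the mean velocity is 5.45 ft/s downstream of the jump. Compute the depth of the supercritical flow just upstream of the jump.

y₁ = 1.29 ft

Fr₂ = V₂/√(g·y₂) = 5.45/√(32.2×3.01) = 0.554.
Applying the sequent-depth relation in reverse, y₁/y₂ = ½[√(1 + 8Fr₂²) − 1] = ½[√3.452 − 1] = 0.429.
y₁ = 0.429 × 3.01 = 1.29 ft.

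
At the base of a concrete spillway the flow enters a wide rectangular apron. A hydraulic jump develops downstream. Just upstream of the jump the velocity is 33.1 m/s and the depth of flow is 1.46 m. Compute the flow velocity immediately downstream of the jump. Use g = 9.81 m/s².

Fr₁ = V₁/√(g·y₁) = 33.1/√(9.81×1.46) = 8.75.
By Bélanger, y₂/y₁ = ½[√(1 + 8Fr₁²) − 1] = ½[√613.0 − 1] = 11.9.
y₂ = 11.9 × 1.46 = 17.3 m.
q = V₁·y₁ = 33.1 × 1.46 = 48.3 m²/s.
V₂ = q/y₂ = 48.3/17.3 = 2.79 m/s.

V₂ = 2.79 m/s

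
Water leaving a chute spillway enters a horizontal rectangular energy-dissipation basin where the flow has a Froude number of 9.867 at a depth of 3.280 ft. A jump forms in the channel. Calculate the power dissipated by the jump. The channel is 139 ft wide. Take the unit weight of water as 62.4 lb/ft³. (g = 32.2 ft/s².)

Fr₁ = 9.867 (given).
Bélanger equation: y₂/y₁ = ½[√(1 + 8Fr₁²) − 1] = ½[√779.86 − 1] = 13.46.
y₂ = 13.46 × 3.280 = 44.16 ft.
V₁ = Fr₁·√(g·y₁) = 9.867×√(32.2×3.280) = 101.4 ft/s; q = V₁·y₁ = 332.6 ft²/s. V₂ = q/y₂ = 332.6/44.16 = 7.532 ft/s. E₁ = y₁ + V₁²/2g = 162.9 ft; E₂ = y₂ + V₂²/2g = 45.04 ft. ΔE = E₁ − E₂ = 117.9 ft.
Q = q·b = 332.6 × 139 = 46232 cfs. P = γ·Q·ΔE/550 = 62.4 × 46232 × 117.9 / 550 = 618444 hp.

P = 618444 hp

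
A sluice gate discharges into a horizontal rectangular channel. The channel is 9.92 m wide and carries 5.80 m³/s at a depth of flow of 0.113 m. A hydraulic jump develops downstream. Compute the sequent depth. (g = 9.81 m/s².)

q = Q/b = 5.80/9.92 = 0.585 m²/s; V₁ = q/y₁ = 5.17 m/s. Fr₁ = V₁/√(g·y₁) = 4.91.
From the momentum equation for a rectangular channel, y₂/y₁ = ½[√(1 + 8Fr₁²) − 1] = ½[√194.2 − 1] = 6.47.
y₂ = 6.47 × 0.113 = 0.731 m.

y₂ = 0.731 m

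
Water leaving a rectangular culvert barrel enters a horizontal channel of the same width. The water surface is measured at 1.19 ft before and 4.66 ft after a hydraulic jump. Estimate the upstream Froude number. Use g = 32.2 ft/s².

Fr₁ = 3.10

For a rectangular channel the momentum equation gives q² = ½·g·y₁·y₂·(y₁ + y₂) = ½×32.2×1.19×4.66×5.85 = 522.
q = √522 = 22.9 ft²/s.
V₁ = q/y₁ = 19.2 ft/s; Fr₁ = V₁/√(g·y₁) = 3.10.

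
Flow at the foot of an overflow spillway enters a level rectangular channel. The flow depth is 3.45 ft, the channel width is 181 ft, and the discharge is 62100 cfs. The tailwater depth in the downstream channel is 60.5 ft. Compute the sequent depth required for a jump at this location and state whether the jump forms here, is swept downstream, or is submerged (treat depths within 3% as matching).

y₂ = 44.3 ft; the jump is submerged

q = Q/b = 62100/181 = 343 ft²/s; V₁ = q/y₁ = 99.4 ft/s. Fr₁ = V₁/√(g·y₁) = 9.44.
By Bélanger, y₂/y₁ = ½[√(1 + 8Fr₁²) − 1] = ½[√713.2 − 1] = 12.9.
y₂ = 12.9 × 3.45 = 44.3 ft.
Tailwater y_tw = 60.5 ft: y_tw > y₂, so the jump is submerged.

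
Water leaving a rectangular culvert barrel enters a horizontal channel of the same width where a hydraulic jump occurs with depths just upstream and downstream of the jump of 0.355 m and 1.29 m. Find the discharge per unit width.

q = 1.92 m²/s

For a rectangular channel the momentum equation gives q² = ½·g·y₁·y₂·(y₁ + y₂) = ½×9.81×0.355×1.29×1.65 = 3.70.
q = √3.70 = 1.92 m²/s.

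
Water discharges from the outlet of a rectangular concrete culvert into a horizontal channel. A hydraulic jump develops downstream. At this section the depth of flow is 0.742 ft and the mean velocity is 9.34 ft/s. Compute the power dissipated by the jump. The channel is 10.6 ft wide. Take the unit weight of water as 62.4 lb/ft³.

P = 1.34 hp

Fr₁ = V₁/√(g·y₁) = 9.34/√(32.2×0.742) = 1.91.
Bélanger equation: y₂/y₁ = ½[√(1 + 8Fr₁²) − 1] = ½[√30.21 − 1] = 2.25.
y₂ = 2.25 × 0.742 = 1.67 ft.
Head loss: ΔE = (y₂ − y₁)³/(4y₁y₂) = (1.67 − 0.742)³/(4×0.742×1.67) = 0.794/4.95 = 0.160 ft.
q = V₁·y₁ = 9.34 × 0.742 = 6.93 ft²/s. Q = q·b = 6.93 × 10.6 = 73.5 cfs. P = γ·Q·ΔE/550 = 62.4 × 73.5 × 0.160 / 550 = 1.34 hp.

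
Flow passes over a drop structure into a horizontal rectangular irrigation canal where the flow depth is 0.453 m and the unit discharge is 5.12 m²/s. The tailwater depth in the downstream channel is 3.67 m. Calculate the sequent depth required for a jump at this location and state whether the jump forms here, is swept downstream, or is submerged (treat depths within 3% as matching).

y₂ = 3.22 m; the jump is submerged

V₁ = q/y₁ = 5.12/0.453 = 11.3 m/s. Fr₁ = V₁/√(g·y₁) = 11.3/√(9.81×0.453) = 5.36.
Sequent-depth ratio: y₂/y₁ = ½[√(1 + 8Fr₁²) − 1] = ½[√231.0 − 1] = 7.10.
y₂ = 7.10 × 0.453 = 3.22 m.
Tailwater y_tw = 3.67 m: y_tw > y₂, so the jump is submerged.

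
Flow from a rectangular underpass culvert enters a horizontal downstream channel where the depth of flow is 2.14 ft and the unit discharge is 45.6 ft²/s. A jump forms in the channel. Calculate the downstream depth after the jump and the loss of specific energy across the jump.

y₂ = 6.77 ft; ΔE = 1.71 ft

V₁ = q/y₁ = 45.6/2.14 = 21.3 ft/s. Fr₁ = V₁/√(g·y₁) = 21.3/√(32.2×2.14) = 2.57.
By Bélanger, y₂/y₁ = ½[√(1 + 8Fr₁²) − 1] = ½[√53.71 − 1] = 3.16.
y₂ = 3.16 × 2.14 = 6.77 ft.
Head loss: ΔE = (y₂ − y₁)³/(4y₁y₂) = (6.77 − 2.14)³/(4×2.14×6.77) = 99.4/58.0 = 1.71 ft.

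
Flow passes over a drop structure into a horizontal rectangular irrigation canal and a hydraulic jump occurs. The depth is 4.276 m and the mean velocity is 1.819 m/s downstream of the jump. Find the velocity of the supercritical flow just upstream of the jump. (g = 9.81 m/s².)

V₁ = 13.13 m/s

Fr₂ = V₂/√(g·y₂) = 1.819/√(9.81×4.276) = 0.2809.
From the momentum equation (using Fr₂), y₁/y₂ = ½[√(1 + 8Fr₂²) − 1] = ½[√1.6310 − 1] = 0.1386.
y₁ = 0.1386 × 4.276 = 0.5925 m.
V₁ = q/y₁ = 7.778/0.5925 = 13.13 m/s.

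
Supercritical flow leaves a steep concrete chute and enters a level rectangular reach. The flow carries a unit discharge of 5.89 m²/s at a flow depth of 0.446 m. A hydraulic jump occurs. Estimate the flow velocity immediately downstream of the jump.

V₁ = q/y₁ = 5.89/0.446 = 13.2 m/s. Fr₁ = V₁/√(g·y₁) = 13.2/√(9.81×0.446) = 6.31.
Conjugate-depth relation: y₂/y₁ = ½[√(1 + 8Fr₁²) − 1] = ½[√319.9 − 1] = 8.44.
y₂ = 8.44 × 0.446 = 3.77 m.
V₂ = q/y₂ = 5.89/3.77 = 1.56 m/s.

V₂ = 1.56 m/s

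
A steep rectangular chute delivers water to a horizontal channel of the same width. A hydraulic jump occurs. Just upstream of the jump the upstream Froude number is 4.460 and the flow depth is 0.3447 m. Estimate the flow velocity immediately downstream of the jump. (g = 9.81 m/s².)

Fr₁ = 4.460 (given).
Conjugate-depth relation: y₂/y₁ = ½[√(1 + 8Fr₁²) − 1] = ½[√160.13 − 1] = 5.827.
y₂ = 5.827 × 0.3447 = 2.009 m.
V₁ = Fr₁·√(g·y₁) = 4.460×√(9.81×0.3447) = 8.201 m/s; q = V₁·y₁ = 2.827 m²/s.
V₂ = q/y₂ = 2.827/2.009 = 1.407 m/s.

V₂ = 1.407 m/s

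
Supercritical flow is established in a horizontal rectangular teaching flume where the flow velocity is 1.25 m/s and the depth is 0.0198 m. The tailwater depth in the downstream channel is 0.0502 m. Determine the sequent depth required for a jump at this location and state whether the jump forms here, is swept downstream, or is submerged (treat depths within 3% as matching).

Fr₁ = V₁/√(g·y₁) = 1.25/√(9.81×0.0198) = 2.84.
By Bélanger, y₂/y₁ = ½[√(1 + 8Fr₁²) − 1] = ½[√65.35 − 1] = 3.54.
y₂ = 3.54 × 0.0198 = 0.0701 m.
Tailwater y_tw = 0.0502 m: y_tw < y₂, so the jump is swept downstream.

y₂ = 0.0701 m; the jump is swept downstream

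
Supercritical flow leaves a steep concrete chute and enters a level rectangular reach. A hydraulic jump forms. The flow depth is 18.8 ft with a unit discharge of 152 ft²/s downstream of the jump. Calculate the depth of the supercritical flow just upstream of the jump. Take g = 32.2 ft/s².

y₁ = 3.43 ft

V₂ = q/y₂ = 152/18.8 = 8.09 ft/s; Fr₂ = V₂/√(g·y₂) = 0.329.
From the momentum equation (using Fr₂), y₁/y₂ = ½[√(1 + 8Fr₂²) − 1] = ½[√1.864 − 1] = 0.183.
y₁ = 0.183 × 18.8 = 3.43 ft.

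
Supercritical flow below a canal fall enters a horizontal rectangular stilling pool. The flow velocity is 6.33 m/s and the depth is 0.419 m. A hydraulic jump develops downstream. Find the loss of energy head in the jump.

ΔE = 0.678 m

Fr₁ = V₁/√(g·y₁) = 6.33/√(9.81×0.419) = 3.12.
Sequent-depth ratio: y₂/y₁ = ½[√(1 + 8Fr₁²) − 1] = ½[√78.99 − 1] = 3.94.
y₂ = 3.94 × 0.419 = 1.65 m.
q = V₁·y₁ = 6.33 × 0.419 = 2.65 m²/s. V₂ = q/y₂ = 2.65/1.65 = 1.61 m/s. E₁ = y₁ + V₁²/2g = 2.46 m; E₂ = y₂ + V₂²/2g = 1.78 m. ΔE = E₁ − E₂ = 0.678 m.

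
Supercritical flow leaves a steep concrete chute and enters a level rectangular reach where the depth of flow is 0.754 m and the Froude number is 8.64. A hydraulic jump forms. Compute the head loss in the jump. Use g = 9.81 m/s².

ΔE = 19.8 m

Fr₁ = 8.64 (given).
By Bélanger, y₂/y₁ = ½[√(1 + 8Fr₁²) − 1] = ½[√598.2 − 1] = 11.7.
y₂ = 11.7 × 0.754 = 8.84 m.
Head loss: ΔE = (y₂ − y₁)³/(4y₁y₂) = (8.84 − 0.754)³/(4×0.754×8.84) = 529/26.7 = 19.8 m.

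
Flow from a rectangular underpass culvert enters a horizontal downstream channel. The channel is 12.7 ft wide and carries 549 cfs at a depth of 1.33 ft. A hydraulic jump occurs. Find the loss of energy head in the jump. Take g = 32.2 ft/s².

q = Q/b = 549/12.7 = 43.2 ft²/s; V₁ = q/y₁ = 32.5 ft/s. Fr₁ = V₁/√(g·y₁) = 4.97.
By Bélanger, y₂/y₁ = ½[√(1 + 8Fr₁²) − 1] = ½[√198.3 − 1] = 6.54.
y₂ = 6.54 × 1.33 = 8.70 ft.
Head loss: ΔE = (y₂ − y₁)³/(4y₁y₂) = (8.70 − 1.33)³/(4×1.33×8.70) = 400/46.3 = 8.65 ft.

ΔE = 8.65 ft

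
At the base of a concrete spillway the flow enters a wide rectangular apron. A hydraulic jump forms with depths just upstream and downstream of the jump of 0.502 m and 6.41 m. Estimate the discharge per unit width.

For a rectangular channel the momentum equation gives q² = ½·g·y₁·y₂·(y₁ + y₂) = ½×9.81×0.502×6.41×6.91 = 109.
q = √109 = 10.4 m²/s.

q = 10.4 m²/s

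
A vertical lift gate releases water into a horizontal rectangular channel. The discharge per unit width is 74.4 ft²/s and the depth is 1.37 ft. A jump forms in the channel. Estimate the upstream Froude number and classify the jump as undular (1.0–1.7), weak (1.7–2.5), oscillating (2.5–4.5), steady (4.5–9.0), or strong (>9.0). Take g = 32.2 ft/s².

Fr₁ = 8.18; steady jump

V₁ = q/y₁ = 74.4/1.37 = 54.3 ft/s. Fr₁ = V₁/√(g·y₁) = 54.3/√(32.2×1.37) = 8.18.
Fr₁ = 8.18 lies in the steady range.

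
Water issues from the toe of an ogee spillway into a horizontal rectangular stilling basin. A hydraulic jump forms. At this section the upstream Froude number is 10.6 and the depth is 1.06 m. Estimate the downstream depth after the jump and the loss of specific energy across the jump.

Fr₁ = 10.6 (given).
From the momentum equation for a rectangular channel, y₂/y₁ = ½[√(1 + 8Fr₁²) − 1] = ½[√899.9 − 1] = 14.5.
y₂ = 14.5 × 1.06 = 15.4 m.
V₁ = Fr₁·√(g·y₁) = 10.6×√(9.81×1.06) = 34.2 m/s; q = V₁·y₁ = 36.2 m²/s. V₂ = q/y₂ = 36.2/15.4 = 2.36 m/s. E₁ = y₁ + V₁²/2g = 60.6 m; E₂ = y₂ + V₂²/2g = 15.7 m. ΔE = E₁ − E₂ = 45.0 m.

y₂ = 15.4 m; ΔE = 45.0 m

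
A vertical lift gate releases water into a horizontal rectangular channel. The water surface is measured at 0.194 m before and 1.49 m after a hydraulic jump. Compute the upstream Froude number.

For a rectangular channel the momentum equation gives q² = ½·g·y₁·y₂·(y₁ + y₂) = ½×9.81×0.194×1.49×1.68 = 2.39.
q = √2.39 = 1.55 m²/s.
V₁ = q/y₁ = 7.96 m/s; Fr₁ = V₁/√(g·y₁) = 5.77.

Fr₁ = 5.77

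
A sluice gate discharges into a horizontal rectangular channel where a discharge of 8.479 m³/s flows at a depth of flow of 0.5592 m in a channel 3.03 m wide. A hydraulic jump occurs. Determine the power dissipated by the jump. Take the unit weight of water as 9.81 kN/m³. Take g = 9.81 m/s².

q = Q/b = 8.479/3.03 = 2.798 m²/s; V₁ = q/y₁ = 5.004 m/s. Fr₁ = V₁/√(g·y₁) = 2.137.
Conjugate-depth relation: y₂/y₁ = ½[√(1 + 8Fr₁²) − 1] = ½[√37.519 − 1] = 2.563.
y₂ = 2.563 × 0.5592 = 1.433 m.
V₂ = q/y₂ = 2.798/1.433 = 1.953 m/s. E₁ = y₁ + V₁²/2g = 1.836 m; E₂ = y₂ + V₂²/2g = 1.627 m. ΔE = E₁ − E₂ = 0.2082 m.
P = γ·Q·ΔE = 9.81 × 8.479 × 0.2082 = 17.31 kW.

P = 17.31 kW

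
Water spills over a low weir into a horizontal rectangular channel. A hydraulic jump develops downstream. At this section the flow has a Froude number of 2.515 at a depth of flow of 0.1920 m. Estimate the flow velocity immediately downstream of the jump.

V₂ = 1.116 m/s

Fr₁ = 2.515 (given).
From the momentum equation for a rectangular channel, y₂/y₁ = ½[√(1 + 8Fr₁²) − 1] = ½[√51.602 − 1] = 3.092.
y₂ = 3.092 × 0.1920 = 0.5936 m.
V₁ = Fr₁·√(g·y₁) = 2.515×√(9.81×0.1920) = 3.452 m/s; q = V₁·y₁ = 0.6627 m²/s.
V₂ = q/y₂ = 0.6627/0.5936 = 1.116 m/s.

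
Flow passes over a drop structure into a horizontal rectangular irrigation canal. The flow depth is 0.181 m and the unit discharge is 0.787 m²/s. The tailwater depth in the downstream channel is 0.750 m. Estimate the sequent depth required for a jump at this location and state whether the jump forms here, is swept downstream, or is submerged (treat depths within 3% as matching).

V₁ = q/y₁ = 0.787/0.181 = 4.35 m/s. Fr₁ = V₁/√(g·y₁) = 4.35/√(9.81×0.181) = 3.26.
From the momentum equation for a rectangular channel, y₂/y₁ = ½[√(1 + 8Fr₁²) − 1] = ½[√86.18 − 1] = 4.14.
y₂ = 4.14 × 0.181 = 0.750 m.
Tailwater y_tw = 0.750 m: y_tw ≈ y₂, so the jump forms here.

y₂ = 0.750 m; the jump forms here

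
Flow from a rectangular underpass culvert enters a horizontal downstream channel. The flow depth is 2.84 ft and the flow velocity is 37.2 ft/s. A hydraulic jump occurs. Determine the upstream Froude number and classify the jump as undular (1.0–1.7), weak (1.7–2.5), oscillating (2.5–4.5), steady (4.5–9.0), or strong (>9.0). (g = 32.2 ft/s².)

Fr₁ = 3.89; oscillating jump

Fr₁ = V₁/√(g·y₁) = 37.2/√(32.2×2.84) = 3.89.
Fr₁ = 3.89 lies in the oscillating range.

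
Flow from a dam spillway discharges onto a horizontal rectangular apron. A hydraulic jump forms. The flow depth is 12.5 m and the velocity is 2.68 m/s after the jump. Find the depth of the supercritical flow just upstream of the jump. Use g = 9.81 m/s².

Fr₂ = V₂/√(g·y₂) = 2.68/√(9.81×12.5) = 0.242.
The Bélanger relation is symmetric: y₁/y₂ = ½[√(1 + 8Fr₂²) − 1] = ½[√1.469 − 1] = 0.106.
y₁ = 0.106 × 12.5 = 1.32 m.

y₁ = 1.32 m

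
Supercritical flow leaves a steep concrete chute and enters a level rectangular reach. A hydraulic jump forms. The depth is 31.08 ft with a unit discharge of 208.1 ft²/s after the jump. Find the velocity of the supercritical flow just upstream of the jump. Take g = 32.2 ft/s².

V₂ = q/y₂ = 208.1/31.08 = 6.696 ft/s; Fr₂ = V₂/√(g·y₂) = 0.2117.
The Bélanger relation is symmetric: y₁/y₂ = ½[√(1 + 8Fr₂²) − 1] = ½[√1.3584 − 1] = 0.08275.
y₁ = 0.08275 × 31.08 = 2.572 ft.
V₁ = q/y₁ = 208.1/2.572 = 80.92 ft/s.

V₁ = 80.92 ft/s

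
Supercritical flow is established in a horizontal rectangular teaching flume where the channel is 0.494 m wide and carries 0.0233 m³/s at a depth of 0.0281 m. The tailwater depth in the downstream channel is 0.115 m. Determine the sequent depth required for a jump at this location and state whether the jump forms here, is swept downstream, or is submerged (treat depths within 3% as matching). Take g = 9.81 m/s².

y₂ = 0.114 m; the jump forms here

q = Q/b = 0.0233/0.494 = 0.0472 m²/s; V₁ = q/y₁ = 1.68 m/s. Fr₁ = V₁/√(g·y₁) = 3.20.
By Bélanger, y₂/y₁ = ½[√(1 + 8Fr₁²) − 1] = ½[√82.76 − 1] = 4.05.
y₂ = 4.05 × 0.0281 = 0.114 m.
Tailwater y_tw = 0.115 m: y_tw ≈ y₂, so the jump forms here.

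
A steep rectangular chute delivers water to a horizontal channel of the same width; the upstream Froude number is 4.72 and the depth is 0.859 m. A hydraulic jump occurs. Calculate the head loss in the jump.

ΔE = 4.86 m

Fr₁ = 4.72 (given).
By Bélanger, y₂/y₁ = ½[√(1 + 8Fr₁²) − 1] = ½[√179.2 − 1] = 6.19.
y₂ = 6.19 × 0.859 = 5.32 m.
V₁ = Fr₁·√(g·y₁) = 4.72×√(9.81×0.859) = 13.7 m/s; q = V₁·y₁ = 11.8 m²/s. V₂ = q/y₂ = 11.8/5.32 = 2.21 m/s. E₁ = y₁ + V₁²/2g = 10.4 m; E₂ = y₂ + V₂²/2g = 5.57 m. ΔE = E₁ − E₂ = 4.86 m.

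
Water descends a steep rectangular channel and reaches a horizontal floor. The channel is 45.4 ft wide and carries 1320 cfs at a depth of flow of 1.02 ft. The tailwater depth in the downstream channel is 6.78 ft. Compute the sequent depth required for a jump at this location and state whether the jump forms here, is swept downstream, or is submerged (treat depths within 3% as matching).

y₂ = 6.68 ft; the jump forms here

q = Q/b = 1320/45.4 = 29.1 ft²/s; V₁ = q/y₁ = 28.5 ft/s. Fr₁ = V₁/√(g·y₁) = 4.97.
Bélanger equation: y₂/y₁ = ½[√(1 + 8Fr₁²) − 1] = ½[√198.9 − 1] = 6.55.
y₂ = 6.55 × 1.02 = 6.68 ft.
Tailwater y_tw = 6.78 ft: y_tw ≈ y₂, so the jump forms here.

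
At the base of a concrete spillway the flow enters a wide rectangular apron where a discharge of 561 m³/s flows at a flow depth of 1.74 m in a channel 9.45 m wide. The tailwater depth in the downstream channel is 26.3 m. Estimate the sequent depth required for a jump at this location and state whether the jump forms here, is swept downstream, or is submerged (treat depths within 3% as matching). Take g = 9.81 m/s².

y₂ = 19.5 m; the jump is submerged

q = Q/b = 561/9.45 = 59.4 m²/s; V₁ = q/y₁ = 34.1 m/s. Fr₁ = V₁/√(g·y₁) = 8.26.
Conjugate-depth relation: y₂/y₁ = ½[√(1 + 8Fr₁²) − 1] = ½[√546.6 − 1] = 11.2.
y₂ = 11.2 × 1.74 = 19.5 m.
Tailwater y_tw = 26.3 m: y_tw > y₂, so the jump is submerged.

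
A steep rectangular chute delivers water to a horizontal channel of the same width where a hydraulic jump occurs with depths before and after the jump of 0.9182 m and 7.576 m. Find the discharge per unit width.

For a rectangular channel the momentum equation gives q² = ½·g·y₁·y₂·(y₁ + y₂) = ½×9.81×0.9182×7.576×8.494 = 289.8.
q = √289.8 = 17.02 m²/s.

q = 17.02 m²/s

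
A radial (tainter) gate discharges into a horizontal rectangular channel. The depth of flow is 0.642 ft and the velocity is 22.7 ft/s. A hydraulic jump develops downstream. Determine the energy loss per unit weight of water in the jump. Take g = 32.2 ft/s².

ΔE = 4.24 ft

Fr₁ = V₁/√(g·y₁) = 22.7/√(32.2×0.642) = 4.99.
Sequent-depth ratio: y₂/y₁ = ½[√(1 + 8Fr₁²) − 1] = ½[√200.4 − 1] = 6.58.
y₂ = 6.58 × 0.642 = 4.22 ft.
q = V₁·y₁ = 22.7 × 0.642 = 14.6 ft²/s. V₂ = q/y₂ = 14.6/4.22 = 3.45 ft/s. E₁ = y₁ + V₁²/2g = 8.64 ft; E₂ = y₂ + V₂²/2g = 4.41 ft. ΔE = E₁ − E₂ = 4.24 ft.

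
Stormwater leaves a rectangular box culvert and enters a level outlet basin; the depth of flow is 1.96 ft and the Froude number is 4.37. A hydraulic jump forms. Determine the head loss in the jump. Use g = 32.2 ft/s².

ΔE = 8.93 ft

Fr₁ = 4.37 (given).
Bélanger equation: y₂/y₁ = ½[√(1 + 8Fr₁²) − 1] = ½[√153.8 − 1] = 5.70.
y₂ = 5.70 × 1.96 = 11.2 ft.
Head loss: ΔE = (y₂ − y₁)³/(4y₁y₂) = (11.2 − 1.96)³/(4×1.96×11.2) = 782/87.6 = 8.93 ft.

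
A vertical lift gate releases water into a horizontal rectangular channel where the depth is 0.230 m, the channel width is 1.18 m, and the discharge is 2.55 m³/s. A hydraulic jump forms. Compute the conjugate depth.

q = Q/b = 2.55/1.18 = 2.16 m²/s; V₁ = q/y₁ = 9.40 m/s. Fr₁ = V₁/√(g·y₁) = 6.26.
Conjugate-depth relation: y₂/y₁ = ½[√(1 + 8Fr₁²) − 1] = ½[√314.0 − 1] = 8.36.
y₂ = 8.36 × 0.230 = 1.92 m.

y₂ = 1.92 m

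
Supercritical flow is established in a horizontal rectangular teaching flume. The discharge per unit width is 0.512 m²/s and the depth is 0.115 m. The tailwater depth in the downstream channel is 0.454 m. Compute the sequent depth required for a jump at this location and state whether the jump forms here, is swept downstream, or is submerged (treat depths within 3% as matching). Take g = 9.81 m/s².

V₁ = q/y₁ = 0.512/0.115 = 4.45 m/s. Fr₁ = V₁/√(g·y₁) = 4.45/√(9.81×0.115) = 4.19.
Bélanger equation: y₂/y₁ = ½[√(1 + 8Fr₁²) − 1] = ½[√141.6 − 1] = 5.45.
y₂ = 5.45 × 0.115 = 0.627 m.
Tailwater y_tw = 0.454 m: y_tw < y₂, so the jump is swept downstream.

y₂ = 0.627 m; the jump is swept downstream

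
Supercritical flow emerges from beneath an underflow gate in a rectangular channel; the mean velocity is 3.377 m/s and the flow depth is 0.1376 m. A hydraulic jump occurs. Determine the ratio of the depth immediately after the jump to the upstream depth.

y₂/y₁ = 3.641

Fr₁ = V₁/√(g·y₁) = 3.377/√(9.81×0.1376) = 2.907.
By Bélanger, y₂/y₁ = ½[√(1 + 8Fr₁²) − 1] = ½[√68.587 − 1] = 3.641.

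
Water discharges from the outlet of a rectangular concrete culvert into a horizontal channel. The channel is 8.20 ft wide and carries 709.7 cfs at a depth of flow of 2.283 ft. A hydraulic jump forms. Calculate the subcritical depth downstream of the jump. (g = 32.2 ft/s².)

q = Q/b = 709.7/8.20 = 86.55 ft²/s; V₁ = q/y₁ = 37.91 ft/s. Fr₁ = V₁/√(g·y₁) = 4.422.
Conjugate-depth relation: y₂/y₁ = ½[√(1 + 8Fr₁²) − 1] = ½[√157.40 − 1] = 5.773.
y₂ = 5.773 × 2.283 = 13.18 ft.

y₂ = 13.18 ft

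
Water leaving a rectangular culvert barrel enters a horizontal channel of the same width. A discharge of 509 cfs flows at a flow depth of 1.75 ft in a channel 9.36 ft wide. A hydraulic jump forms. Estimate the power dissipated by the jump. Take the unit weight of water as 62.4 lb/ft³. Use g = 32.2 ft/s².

P = 394 hp

q = Q/b = 509/9.36 = 54.4 ft²/s; V₁ = q/y₁ = 31.1 ft/s. Fr₁ = V₁/√(g·y₁) = 4.14.
Bélanger equation: y₂/y₁ = ½[√(1 + 8Fr₁²) − 1] = ½[√138.1 − 1] = 5.38.
y₂ = 5.38 × 1.75 = 9.41 ft.
V₂ = q/y₂ = 54.4/9.41 = 5.78 ft/s. E₁ = y₁ + V₁²/2g = 16.7 ft; E₂ = y₂ + V₂²/2g = 9.93 ft. ΔE = E₁ − E₂ = 6.82 ft.
P = γ·Q·ΔE/550 = 62.4 × 509 × 6.82 / 550 = 394 hp.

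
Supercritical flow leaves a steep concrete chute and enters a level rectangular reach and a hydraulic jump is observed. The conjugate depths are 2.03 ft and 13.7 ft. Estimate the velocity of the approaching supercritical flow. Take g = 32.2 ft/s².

For a rectangular channel the momentum equation gives q² = ½·g·y₁·y₂·(y₁ + y₂) = ½×32.2×2.03×13.7×15.7 = 7043.
q = √7043 = 83.9 ft²/s.
V₁ = q/y₁ = 83.9/2.03 = 41.3 ft/s.

V₁ = 41.3 ft/s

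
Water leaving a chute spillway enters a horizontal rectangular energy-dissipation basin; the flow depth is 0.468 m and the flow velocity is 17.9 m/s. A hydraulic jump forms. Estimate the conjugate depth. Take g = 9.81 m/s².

y₂ = 5.30 m

Fr₁ = V₁/√(g·y₁) = 17.9/√(9.81×0.468) = 8.35.
Conjugate-depth relation: y₂/y₁ = ½[√(1 + 8Fr₁²) − 1] = ½[√559.3 − 1] = 11.3.
y₂ = 11.3 × 0.468 = 5.30 m.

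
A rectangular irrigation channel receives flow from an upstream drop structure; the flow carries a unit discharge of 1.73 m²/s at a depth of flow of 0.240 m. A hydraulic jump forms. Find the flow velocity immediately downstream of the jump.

V₁ = q/y₁ = 1.73/0.240 = 7.21 m/s. Fr₁ = V₁/√(g·y₁) = 7.21/√(9.81×0.240) = 4.70.
Conjugate-depth relation: y₂/y₁ = ½[√(1 + 8Fr₁²) − 1] = ½[√177.6 − 1] = 6.16.
y₂ = 6.16 × 0.240 = 1.48 m.
V₂ = q/y₂ = 1.73/1.48 = 1.17 m/s.

V₂ = 1.17 m/s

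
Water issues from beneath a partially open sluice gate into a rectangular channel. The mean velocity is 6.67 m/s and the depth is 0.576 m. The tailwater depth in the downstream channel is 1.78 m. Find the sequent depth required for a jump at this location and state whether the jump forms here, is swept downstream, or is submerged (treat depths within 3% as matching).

Fr₁ = V₁/√(g·y₁) = 6.67/√(9.81×0.576) = 2.81.
Sequent-depth ratio: y₂/y₁ = ½[√(1 + 8Fr₁²) − 1] = ½[√63.99 − 1] = 3.50.
y₂ = 3.50 × 0.576 = 2.02 m.
Tailwater y_tw = 1.78 m: y_tw < y₂, so the jump is swept downstream.

y₂ = 2.02 m; the jump is swept downstream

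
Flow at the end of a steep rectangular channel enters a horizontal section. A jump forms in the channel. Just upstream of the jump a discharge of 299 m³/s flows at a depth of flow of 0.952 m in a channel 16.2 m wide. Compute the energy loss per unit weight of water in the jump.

ΔE = 11.8 m

q = Q/b = 299/16.2 = 18.5 m²/s; V₁ = q/y₁ = 19.4 m/s. Fr₁ = V₁/√(g·y₁) = 6.34.
From the momentum equation for a rectangular channel, y₂/y₁ = ½[√(1 + 8Fr₁²) − 1] = ½[√323.0 − 1] = 8.49.
y₂ = 8.49 × 0.952 = 8.08 m.
Head loss: ΔE = (y₂ − y₁)³/(4y₁y₂) = (8.08 − 0.952)³/(4×0.952×8.08) = 362/30.8 = 11.8 m.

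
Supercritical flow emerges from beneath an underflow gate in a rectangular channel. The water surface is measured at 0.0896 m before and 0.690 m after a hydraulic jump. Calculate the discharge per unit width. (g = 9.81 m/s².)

q = 0.486 m²/s

For a rectangular channel the momentum equation gives q² = ½·g·y₁·y₂·(y₁ + y₂) = ½×9.81×0.0896×0.690×0.780 = 0.236.
q = √0.236 = 0.486 m²/s.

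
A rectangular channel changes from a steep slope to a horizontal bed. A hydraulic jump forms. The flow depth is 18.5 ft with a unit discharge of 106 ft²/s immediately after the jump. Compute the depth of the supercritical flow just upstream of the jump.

y₁ = 1.85 ft

V₂ = q/y₂ = 106/18.5 = 5.73 ft/s; Fr₂ = V₂/√(g·y₂) = 0.235.
Applying the sequent-depth relation in reverse, y₁/y₂ = ½[√(1 + 8Fr₂²) − 1] = ½[√1.441 − 1] = 0.100.
y₁ = 0.100 × 18.5 = 1.85 ft.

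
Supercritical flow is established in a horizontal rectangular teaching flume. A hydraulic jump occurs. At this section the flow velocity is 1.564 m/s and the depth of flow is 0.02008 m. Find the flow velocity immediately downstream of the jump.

V₂ = 0.3469 m/s

Fr₁ = V₁/√(g·y₁) = 1.564/√(9.81×0.02008) = 3.524.
Sequent-depth ratio: y₂/y₁ = ½[√(1 + 8Fr₁²) − 1] = ½[√100.34 − 1] = 4.509.
y₂ = 4.509 × 0.02008 = 0.09053 m.
q = V₁·y₁ = 1.564 × 0.02008 = 0.03141 m²/s.
V₂ = q/y₂ = 0.03141/0.09053 = 0.3469 m/s.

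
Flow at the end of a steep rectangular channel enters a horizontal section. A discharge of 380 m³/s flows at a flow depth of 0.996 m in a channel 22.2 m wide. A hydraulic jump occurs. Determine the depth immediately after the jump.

y₂ = 7.26 m

q = Q/b = 380/22.2 = 17.1 m²/s; V₁ = q/y₁ = 17.2 m/s. Fr₁ = V₁/√(g·y₁) = 5.50.
Bélanger equation: y₂/y₁ = ½[√(1 + 8Fr₁²) − 1] = ½[√242.8 − 1] = 7.29.
y₂ = 7.29 × 0.996 = 7.26 m.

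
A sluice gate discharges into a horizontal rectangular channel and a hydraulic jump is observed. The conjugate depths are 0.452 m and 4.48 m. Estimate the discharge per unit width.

q = 7.00 m²/s

For a rectangular channel the momentum equation gives q² = ½·g·y₁·y₂·(y₁ + y₂) = ½×9.81×0.452×4.48×4.93 = 49.0.
q = √49.0 = 7.00 m²/s.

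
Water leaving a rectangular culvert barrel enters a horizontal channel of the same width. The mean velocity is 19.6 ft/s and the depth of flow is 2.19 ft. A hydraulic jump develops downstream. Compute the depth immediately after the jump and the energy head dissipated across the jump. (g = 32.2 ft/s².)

Fr₁ = V₁/√(g·y₁) = 19.6/√(32.2×2.19) = 2.33.
Sequent-depth ratio: y₂/y₁ = ½[√(1 + 8Fr₁²) − 1] = ½[√44.58 − 1] = 2.84.
y₂ = 2.84 × 2.19 = 6.22 ft.
q = V₁·y₁ = 19.6 × 2.19 = 42.9 ft²/s. V₂ = q/y₂ = 42.9/6.22 = 6.91 ft/s. E₁ = y₁ + V₁²/2g = 8.16 ft; E₂ = y₂ + V₂²/2g = 6.96 ft. ΔE = E₁ − E₂ = 1.20 ft.

y₂ = 6.22 ft; ΔE = 1.20 ft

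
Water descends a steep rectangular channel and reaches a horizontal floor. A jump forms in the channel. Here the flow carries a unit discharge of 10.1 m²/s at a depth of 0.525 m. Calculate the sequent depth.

V₁ = q/y₁ = 10.1/0.525 = 19.2 m/s. Fr₁ = V₁/√(g·y₁) = 19.2/√(9.81×0.525) = 8.48.
From the momentum equation for a rectangular channel, y₂/y₁ = ½[√(1 + 8Fr₁²) − 1] = ½[√575.9 − 1] = 11.5.
y₂ = 11.5 × 0.525 = 6.04 m.

y₂ = 6.04 m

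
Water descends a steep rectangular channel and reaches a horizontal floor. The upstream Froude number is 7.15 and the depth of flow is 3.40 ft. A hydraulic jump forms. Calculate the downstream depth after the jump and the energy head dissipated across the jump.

Fr₁ = 7.15 (given).
Bélanger equation: y₂/y₁ = ½[√(1 + 8Fr₁²) − 1] = ½[√410.0 − 1] = 9.62.
y₂ = 9.62 × 3.40 = 32.7 ft.
Head loss: ΔE = (y₂ − y₁)³/(4y₁y₂) = (32.7 − 3.40)³/(4×3.40×32.7) = 25209/445 = 56.6 ft.

y₂ = 32.7 ft; ΔE = 56.6 ft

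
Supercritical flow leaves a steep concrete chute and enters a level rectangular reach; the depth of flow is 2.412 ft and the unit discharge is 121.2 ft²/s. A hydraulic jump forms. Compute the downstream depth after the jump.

V₁ = q/y₁ = 121.2/2.412 = 50.25 ft/s. Fr₁ = V₁/√(g·y₁) = 50.25/√(32.2×2.412) = 5.702.
Sequent-depth ratio: y₂/y₁ = ½[√(1 + 8Fr₁²) − 1] = ½[√261.08 − 1] = 7.579.
y₂ = 7.579 × 2.412 = 18.28 ft.

y₂ = 18.28 ft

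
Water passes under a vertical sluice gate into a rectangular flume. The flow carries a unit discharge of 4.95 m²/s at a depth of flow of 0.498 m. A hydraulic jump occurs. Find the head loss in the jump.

ΔE = 2.46 m

V₁ = q/y₁ = 4.95/0.498 = 9.94 m/s. Fr₁ = V₁/√(g·y₁) = 9.94/√(9.81×0.498) = 4.50.
By Bélanger, y₂/y₁ = ½[√(1 + 8Fr₁²) − 1] = ½[√162.8 − 1] = 5.88.
y₂ = 5.88 × 0.498 = 2.93 m.
V₂ = q/y₂ = 4.95/2.93 = 1.69 m/s. E₁ = y₁ + V₁²/2g = 5.53 m; E₂ = y₂ + V₂²/2g = 3.07 m. ΔE = E₁ − E₂ = 2.46 m.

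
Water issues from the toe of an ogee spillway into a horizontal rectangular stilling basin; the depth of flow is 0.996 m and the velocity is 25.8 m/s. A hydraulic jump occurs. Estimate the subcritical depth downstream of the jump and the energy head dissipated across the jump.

y₂ = 11.1 m; ΔE = 23.5 m

Fr₁ = V₁/√(g·y₁) = 25.8/√(9.81×0.996) = 8.25.
By Bélanger, y₂/y₁ = ½[√(1 + 8Fr₁²) − 1] = ½[√546.0 − 1] = 11.2.
y₂ = 11.2 × 0.996 = 11.1 m.
q = V₁·y₁ = 25.8 × 0.996 = 25.7 m²/s. V₂ = q/y₂ = 25.7/11.1 = 2.31 m/s. E₁ = y₁ + V₁²/2g = 34.9 m; E₂ = y₂ + V₂²/2g = 11.4 m. ΔE = E₁ − E₂ = 23.5 m.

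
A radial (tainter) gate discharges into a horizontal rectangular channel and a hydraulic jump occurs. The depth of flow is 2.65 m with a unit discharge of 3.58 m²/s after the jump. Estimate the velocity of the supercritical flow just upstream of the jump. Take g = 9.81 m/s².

V₁ = 10.8 m/s

V₂ = q/y₂ = 3.58/2.65 = 1.35 m/s; Fr₂ = V₂/√(g·y₂) = 0.265.
Since the conjugate-depth ratio holds either way, y₁/y₂ = ½[√(1 + 8Fr₂²) − 1] = ½[√1.562 − 1] = 0.125.
y₁ = 0.125 × 2.65 = 0.331 m.
V₁ = q/y₁ = 3.58/0.331 = 10.8 m/s.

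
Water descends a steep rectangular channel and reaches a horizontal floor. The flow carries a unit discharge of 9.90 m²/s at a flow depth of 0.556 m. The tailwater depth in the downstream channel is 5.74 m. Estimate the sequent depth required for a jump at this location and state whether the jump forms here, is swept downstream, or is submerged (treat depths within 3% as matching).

V₁ = q/y₁ = 9.90/0.556 = 17.8 m/s. Fr₁ = V₁/√(g·y₁) = 17.8/√(9.81×0.556) = 7.62.
Conjugate-depth relation: y₂/y₁ = ½[√(1 + 8Fr₁²) − 1] = ½[√466.0 − 1] = 10.3.
y₂ = 10.3 × 0.556 = 5.72 m.
Tailwater y_tw = 5.74 m: y_tw ≈ y₂, so the jump forms here.

y₂ = 5.72 m; the jump forms here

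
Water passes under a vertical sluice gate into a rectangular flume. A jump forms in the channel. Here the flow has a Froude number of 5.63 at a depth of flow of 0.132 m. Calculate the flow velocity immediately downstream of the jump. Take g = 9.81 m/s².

Fr₁ = 5.63 (given).
Conjugate-depth relation: y₂/y₁ = ½[√(1 + 8Fr₁²) − 1] = ½[√254.6 − 1] = 7.48.
y₂ = 7.48 × 0.132 = 0.987 m.
V₁ = Fr₁·√(g·y₁) = 5.63×√(9.81×0.132) = 6.41 m/s; q = V₁·y₁ = 0.846 m²/s.
V₂ = q/y₂ = 0.846/0.987 = 0.857 m/s.

V₂ = 0.857 m/s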